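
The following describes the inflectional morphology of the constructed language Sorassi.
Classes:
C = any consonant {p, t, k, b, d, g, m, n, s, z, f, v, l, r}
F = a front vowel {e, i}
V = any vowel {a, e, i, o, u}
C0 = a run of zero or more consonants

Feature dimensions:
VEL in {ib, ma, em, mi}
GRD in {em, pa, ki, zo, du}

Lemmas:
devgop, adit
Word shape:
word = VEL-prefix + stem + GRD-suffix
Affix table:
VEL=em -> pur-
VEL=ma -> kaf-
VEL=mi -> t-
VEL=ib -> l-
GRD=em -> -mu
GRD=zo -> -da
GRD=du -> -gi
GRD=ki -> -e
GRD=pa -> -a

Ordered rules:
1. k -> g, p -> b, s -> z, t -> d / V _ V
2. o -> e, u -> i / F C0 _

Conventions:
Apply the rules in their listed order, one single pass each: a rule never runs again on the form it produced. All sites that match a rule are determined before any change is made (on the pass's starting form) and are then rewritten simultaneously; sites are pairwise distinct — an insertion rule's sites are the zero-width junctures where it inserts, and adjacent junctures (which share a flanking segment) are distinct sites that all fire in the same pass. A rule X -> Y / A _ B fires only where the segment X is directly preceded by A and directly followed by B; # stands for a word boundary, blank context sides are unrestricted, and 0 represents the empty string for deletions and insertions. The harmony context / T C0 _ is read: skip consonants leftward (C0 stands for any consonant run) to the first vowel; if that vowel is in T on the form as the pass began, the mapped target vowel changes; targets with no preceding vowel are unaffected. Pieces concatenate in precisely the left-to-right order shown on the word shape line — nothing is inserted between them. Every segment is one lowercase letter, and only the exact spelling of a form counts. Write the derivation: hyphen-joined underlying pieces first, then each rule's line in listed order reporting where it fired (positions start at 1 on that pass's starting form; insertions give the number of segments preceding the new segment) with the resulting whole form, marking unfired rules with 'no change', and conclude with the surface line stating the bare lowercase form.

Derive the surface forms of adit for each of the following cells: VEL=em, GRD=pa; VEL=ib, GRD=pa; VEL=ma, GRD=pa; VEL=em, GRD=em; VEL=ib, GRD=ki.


cell VEL=em, GRD=pa:
underlying: pur-adit-a
1. k -> g, p -> b, s -> z, t -> d / V _ V: fires at position(s) 7: puradida
2. o -> e, u -> i / F C0 _: no change
surface: puradida

cell VEL=ib, GRD=pa:
underlying: l-adit-a
1. k -> g, p -> b, s -> z, t -> d / V _ V: fires at position(s) 5: ladida
2. o -> e, u -> i / F C0 _: no change
surface: ladida

cell VEL=ma, GRD=pa:
underlying: kaf-adit-a
1. k -> g, p -> b, s -> z, t -> d / V _ V: fires at position(s) 7: kafadida
2. o -> e, u -> i / F C0 _: no change
surface: kafadida

cell VEL=em, GRD=em:
underlying: pur-adit-mu
1. k -> g, p -> b, s -> z, t -> d / V _ V: no change
2. o -> e, u -> i / F C0 _: fires at position(s) 9: puraditmi
surface: puraditmi

cell VEL=ib, GRD=ki:
underlying: l-adit-e
1. k -> g, p -> b, s -> z, t -> d / V _ V: fires at position(s) 5: ladide
2. o -> e, u -> i / F C0 _: no change
surface: ladide


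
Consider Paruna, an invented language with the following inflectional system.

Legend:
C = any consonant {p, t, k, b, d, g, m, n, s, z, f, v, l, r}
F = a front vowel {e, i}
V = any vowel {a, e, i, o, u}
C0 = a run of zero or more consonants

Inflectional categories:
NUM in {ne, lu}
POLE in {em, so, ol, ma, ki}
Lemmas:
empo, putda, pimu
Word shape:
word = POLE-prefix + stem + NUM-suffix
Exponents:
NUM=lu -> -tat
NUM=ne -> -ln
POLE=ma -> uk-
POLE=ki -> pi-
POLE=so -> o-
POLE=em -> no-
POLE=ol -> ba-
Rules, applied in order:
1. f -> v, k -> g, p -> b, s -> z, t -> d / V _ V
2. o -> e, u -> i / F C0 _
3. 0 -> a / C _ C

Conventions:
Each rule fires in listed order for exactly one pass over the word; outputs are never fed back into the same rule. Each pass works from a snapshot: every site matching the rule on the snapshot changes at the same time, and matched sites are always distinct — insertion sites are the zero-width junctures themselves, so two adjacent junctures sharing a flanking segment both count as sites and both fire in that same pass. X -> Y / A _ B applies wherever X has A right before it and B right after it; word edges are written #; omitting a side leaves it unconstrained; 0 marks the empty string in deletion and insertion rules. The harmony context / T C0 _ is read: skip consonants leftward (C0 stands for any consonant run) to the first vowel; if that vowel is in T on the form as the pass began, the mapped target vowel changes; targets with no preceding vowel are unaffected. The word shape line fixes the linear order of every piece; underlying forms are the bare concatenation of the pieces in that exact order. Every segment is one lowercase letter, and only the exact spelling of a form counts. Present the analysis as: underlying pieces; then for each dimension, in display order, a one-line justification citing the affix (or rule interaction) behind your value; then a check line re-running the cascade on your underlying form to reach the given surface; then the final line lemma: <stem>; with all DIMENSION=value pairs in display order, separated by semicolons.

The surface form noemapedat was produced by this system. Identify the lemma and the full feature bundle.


underlying: no-empo-tat
NUM=lu - signalled by the affix -tat
POLE=em - signalled by the affix no-
check: noempotat -> noempodat -> noempedat -> noemapedat
lemma: empo; NUM=lu; POLE=em


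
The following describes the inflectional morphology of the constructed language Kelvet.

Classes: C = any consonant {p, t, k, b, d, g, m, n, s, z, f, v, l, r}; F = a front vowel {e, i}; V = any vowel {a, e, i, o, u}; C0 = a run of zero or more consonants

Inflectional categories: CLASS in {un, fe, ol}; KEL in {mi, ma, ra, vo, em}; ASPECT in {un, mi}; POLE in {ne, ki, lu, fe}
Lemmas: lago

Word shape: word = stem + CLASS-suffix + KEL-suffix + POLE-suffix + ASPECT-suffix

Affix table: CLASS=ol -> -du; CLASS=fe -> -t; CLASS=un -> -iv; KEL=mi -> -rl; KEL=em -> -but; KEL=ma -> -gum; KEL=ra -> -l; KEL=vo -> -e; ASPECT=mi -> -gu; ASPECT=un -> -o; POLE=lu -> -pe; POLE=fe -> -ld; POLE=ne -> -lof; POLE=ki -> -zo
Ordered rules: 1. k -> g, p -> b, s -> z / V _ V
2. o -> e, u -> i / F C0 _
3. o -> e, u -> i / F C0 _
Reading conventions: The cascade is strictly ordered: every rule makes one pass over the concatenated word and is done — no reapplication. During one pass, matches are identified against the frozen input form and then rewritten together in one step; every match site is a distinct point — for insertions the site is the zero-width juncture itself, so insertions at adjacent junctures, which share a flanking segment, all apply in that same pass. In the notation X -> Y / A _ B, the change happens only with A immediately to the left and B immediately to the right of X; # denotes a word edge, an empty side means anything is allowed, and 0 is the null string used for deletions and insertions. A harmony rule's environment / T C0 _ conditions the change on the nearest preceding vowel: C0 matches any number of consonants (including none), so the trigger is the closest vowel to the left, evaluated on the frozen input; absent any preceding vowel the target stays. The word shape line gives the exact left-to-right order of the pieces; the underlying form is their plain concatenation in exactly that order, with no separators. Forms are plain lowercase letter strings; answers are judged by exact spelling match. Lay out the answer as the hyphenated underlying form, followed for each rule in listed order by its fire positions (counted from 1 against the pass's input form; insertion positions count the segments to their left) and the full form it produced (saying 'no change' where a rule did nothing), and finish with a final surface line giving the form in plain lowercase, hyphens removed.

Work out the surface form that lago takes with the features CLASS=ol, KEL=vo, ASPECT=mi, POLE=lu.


underlying: lago-du-e-pe-gu
1. k -> g, p -> b, s -> z / V _ V: fires at position(s) 8: lagoduebegu
2. o -> e, u -> i / F C0 _: fires at position(s) 11: lagoduebegi
3. o -> e, u -> i / F C0 _: no change
surface: lagoduebegi


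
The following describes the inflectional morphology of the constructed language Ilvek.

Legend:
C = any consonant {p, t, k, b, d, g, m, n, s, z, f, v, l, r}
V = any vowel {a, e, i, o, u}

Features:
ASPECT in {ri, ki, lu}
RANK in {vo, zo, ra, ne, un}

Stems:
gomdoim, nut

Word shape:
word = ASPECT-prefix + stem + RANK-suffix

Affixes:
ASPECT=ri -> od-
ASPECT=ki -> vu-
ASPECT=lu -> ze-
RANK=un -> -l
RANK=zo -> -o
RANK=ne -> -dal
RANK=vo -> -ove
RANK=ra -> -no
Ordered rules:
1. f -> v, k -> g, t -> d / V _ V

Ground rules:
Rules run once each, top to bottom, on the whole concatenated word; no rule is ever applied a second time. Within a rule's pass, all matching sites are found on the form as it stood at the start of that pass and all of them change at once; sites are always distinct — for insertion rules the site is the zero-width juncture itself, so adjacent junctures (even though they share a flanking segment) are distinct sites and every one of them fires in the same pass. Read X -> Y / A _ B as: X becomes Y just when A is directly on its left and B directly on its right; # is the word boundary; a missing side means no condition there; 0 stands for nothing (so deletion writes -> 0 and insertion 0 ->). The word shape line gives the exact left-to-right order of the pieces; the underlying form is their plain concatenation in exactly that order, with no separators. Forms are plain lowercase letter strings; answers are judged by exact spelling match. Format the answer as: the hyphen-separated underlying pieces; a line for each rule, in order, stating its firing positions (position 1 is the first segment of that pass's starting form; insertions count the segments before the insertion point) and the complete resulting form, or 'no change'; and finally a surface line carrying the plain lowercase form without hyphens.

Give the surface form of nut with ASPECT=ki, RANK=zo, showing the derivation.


underlying: vu-nut-o
1. f -> v, k -> g, t -> d / V _ V: fires at position(s) 5: vunudo
surface: vunudo


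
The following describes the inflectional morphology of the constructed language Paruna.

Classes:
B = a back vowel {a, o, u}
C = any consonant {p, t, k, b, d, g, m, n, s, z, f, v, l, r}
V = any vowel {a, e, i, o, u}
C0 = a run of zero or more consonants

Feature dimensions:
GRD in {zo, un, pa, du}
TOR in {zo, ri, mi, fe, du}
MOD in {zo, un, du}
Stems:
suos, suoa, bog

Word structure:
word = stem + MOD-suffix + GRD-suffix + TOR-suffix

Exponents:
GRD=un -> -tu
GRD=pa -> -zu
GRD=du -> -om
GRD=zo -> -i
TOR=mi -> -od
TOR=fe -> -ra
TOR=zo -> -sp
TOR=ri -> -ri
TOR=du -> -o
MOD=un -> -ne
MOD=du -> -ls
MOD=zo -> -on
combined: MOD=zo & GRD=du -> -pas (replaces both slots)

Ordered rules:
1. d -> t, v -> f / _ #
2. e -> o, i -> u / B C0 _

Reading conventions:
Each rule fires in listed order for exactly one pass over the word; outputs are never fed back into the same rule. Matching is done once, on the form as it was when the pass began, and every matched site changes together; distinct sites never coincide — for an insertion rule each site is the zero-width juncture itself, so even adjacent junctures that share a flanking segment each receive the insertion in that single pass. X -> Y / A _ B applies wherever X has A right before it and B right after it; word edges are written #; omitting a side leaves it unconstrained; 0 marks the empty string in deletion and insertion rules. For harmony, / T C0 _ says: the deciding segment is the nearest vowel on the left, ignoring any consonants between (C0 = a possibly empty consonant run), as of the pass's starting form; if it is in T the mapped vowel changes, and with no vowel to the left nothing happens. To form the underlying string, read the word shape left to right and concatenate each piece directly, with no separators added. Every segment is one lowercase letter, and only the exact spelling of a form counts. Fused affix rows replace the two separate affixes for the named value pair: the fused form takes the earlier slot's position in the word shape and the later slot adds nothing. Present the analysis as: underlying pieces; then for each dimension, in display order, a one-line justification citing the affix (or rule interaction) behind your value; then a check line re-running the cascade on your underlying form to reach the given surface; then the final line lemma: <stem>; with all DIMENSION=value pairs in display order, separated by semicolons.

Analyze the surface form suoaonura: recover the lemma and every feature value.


underlying: suoa-on-i-ra
GRD=zo - signalled by the affix -i
TOR=fe - signalled by the affix -ra
MOD=zo - signalled by the affix -on
check: suoaonira -> suoaonira -> suoaonura
lemma: suoa; GRD=zo; TOR=fe; MOD=zo


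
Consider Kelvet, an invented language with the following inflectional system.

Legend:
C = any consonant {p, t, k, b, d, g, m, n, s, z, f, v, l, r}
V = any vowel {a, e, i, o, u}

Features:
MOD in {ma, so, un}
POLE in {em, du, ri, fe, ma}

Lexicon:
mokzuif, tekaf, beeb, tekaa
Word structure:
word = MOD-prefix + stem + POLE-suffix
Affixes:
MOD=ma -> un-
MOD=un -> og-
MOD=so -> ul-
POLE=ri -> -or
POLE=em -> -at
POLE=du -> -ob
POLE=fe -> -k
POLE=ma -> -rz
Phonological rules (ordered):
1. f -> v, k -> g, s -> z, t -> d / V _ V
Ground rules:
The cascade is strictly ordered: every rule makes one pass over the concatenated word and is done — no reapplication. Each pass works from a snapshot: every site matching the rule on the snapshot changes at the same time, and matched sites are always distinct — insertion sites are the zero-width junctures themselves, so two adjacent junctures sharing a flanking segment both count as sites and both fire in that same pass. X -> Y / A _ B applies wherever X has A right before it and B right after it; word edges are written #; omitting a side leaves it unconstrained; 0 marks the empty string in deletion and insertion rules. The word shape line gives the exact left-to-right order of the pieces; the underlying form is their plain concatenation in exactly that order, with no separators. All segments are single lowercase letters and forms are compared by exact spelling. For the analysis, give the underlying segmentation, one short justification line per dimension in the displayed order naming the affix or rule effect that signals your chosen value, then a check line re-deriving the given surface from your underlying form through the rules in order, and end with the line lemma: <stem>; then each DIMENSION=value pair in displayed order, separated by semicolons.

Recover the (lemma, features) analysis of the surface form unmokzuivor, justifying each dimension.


underlying: un-mokzuif-or
MOD=ma - signalled by the affix un-
POLE=ri - signalled by the affix -or
check: unmokzuifor -> unmokzuivor
lemma: mokzuif; MOD=ma; POLE=ri


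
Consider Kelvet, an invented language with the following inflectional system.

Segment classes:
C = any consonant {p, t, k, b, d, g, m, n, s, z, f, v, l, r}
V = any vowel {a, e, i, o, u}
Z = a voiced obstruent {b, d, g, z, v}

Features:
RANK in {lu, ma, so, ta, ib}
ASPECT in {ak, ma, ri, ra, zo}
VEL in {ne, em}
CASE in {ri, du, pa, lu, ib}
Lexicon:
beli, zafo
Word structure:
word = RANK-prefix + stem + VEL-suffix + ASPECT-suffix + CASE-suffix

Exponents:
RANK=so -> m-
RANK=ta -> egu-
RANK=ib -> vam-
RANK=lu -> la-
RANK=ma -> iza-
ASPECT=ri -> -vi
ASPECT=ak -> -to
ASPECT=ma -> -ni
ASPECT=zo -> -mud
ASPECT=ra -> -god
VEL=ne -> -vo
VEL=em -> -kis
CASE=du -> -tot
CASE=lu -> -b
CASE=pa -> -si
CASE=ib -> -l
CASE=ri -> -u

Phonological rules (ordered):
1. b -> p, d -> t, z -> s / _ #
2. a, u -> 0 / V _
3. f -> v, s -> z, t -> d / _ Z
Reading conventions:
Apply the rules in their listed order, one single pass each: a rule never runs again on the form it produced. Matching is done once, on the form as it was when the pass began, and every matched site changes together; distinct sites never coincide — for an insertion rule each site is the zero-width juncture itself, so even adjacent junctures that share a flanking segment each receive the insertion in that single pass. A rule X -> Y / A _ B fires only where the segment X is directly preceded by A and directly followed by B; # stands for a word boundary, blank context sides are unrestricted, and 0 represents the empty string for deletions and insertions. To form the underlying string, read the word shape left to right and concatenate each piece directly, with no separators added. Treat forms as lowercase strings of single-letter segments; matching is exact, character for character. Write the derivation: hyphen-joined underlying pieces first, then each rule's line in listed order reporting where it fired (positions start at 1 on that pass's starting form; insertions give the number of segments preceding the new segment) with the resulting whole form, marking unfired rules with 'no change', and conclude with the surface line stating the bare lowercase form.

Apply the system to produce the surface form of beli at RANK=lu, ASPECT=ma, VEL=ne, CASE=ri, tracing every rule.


underlying: la-beli-vo-ni-u
1. b -> p, d -> t, z -> s / _ #: no change
2. a, u -> 0 / V _: fires at position(s) 11: labelivoni
3. f -> v, s -> z, t -> d / _ Z: no change
surface: labelivoni


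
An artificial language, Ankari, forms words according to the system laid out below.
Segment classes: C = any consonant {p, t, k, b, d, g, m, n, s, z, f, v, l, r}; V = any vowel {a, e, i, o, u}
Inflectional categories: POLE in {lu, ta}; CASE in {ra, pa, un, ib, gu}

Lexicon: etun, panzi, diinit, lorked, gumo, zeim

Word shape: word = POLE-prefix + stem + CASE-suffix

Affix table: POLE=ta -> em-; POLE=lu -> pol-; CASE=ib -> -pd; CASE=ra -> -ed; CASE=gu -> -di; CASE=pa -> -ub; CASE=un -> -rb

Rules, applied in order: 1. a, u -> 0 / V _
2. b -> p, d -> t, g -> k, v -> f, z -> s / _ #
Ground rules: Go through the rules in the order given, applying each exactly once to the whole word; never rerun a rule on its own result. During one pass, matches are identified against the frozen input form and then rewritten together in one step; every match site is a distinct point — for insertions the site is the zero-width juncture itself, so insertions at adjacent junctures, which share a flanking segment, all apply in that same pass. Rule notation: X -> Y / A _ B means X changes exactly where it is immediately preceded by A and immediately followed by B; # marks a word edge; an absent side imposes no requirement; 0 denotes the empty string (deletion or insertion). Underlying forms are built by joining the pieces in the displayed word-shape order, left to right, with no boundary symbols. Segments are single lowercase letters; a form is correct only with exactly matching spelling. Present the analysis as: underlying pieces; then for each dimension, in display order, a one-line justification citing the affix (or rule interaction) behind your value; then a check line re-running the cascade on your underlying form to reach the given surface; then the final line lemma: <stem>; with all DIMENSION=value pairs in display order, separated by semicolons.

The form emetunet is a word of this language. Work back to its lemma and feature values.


underlying: em-etun-ed
POLE=ta - signalled by the affix em-
CASE=ra - signalled by the affix -ed
check: emetuned -> emetuned -> emetunet
lemma: etun; POLE=ta; CASE=ra


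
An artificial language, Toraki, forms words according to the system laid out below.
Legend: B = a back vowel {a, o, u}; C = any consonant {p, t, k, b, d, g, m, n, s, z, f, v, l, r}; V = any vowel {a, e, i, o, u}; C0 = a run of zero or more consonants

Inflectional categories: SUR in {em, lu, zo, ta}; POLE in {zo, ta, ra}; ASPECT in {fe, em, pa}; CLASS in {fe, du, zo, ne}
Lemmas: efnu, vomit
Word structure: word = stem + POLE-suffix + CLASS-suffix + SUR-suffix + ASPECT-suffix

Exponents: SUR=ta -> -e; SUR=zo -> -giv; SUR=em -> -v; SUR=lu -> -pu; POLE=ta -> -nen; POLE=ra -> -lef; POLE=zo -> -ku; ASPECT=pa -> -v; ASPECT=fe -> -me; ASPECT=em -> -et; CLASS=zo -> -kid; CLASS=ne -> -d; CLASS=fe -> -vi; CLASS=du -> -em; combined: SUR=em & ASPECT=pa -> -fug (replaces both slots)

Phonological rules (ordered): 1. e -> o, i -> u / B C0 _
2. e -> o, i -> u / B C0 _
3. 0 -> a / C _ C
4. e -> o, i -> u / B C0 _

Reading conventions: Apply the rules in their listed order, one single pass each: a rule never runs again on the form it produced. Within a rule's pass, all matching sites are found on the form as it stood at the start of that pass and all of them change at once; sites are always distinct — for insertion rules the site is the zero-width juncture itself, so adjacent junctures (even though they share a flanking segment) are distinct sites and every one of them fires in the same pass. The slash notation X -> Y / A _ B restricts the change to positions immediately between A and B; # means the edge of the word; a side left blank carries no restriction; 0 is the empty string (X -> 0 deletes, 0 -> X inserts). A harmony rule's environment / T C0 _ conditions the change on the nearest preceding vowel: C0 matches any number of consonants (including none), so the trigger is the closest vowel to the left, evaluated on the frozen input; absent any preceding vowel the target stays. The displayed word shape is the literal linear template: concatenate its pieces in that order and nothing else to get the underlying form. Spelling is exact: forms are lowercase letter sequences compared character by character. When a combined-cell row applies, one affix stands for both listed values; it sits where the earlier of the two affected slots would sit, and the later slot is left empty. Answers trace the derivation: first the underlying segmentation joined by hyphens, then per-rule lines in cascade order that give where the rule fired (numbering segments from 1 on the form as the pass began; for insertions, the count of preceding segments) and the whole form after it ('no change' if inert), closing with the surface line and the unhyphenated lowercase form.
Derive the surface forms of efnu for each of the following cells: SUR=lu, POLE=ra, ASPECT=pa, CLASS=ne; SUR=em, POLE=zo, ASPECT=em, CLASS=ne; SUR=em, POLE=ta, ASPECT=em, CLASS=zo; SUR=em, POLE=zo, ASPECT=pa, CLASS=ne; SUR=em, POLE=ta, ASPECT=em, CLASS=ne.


cell SUR=lu, POLE=ra, ASPECT=pa, CLASS=ne:
underlying: efnu-lef-d-pu-v
1. e -> o, i -> u / B C0 _: fires at position(s) 6: efnulofdpuv
2. e -> o, i -> u / B C0 _: no change
3. 0 -> a / C _ C: inserts after position(s) 2, 7, 8: efanulofadapuv
4. e -> o, i -> u / B C0 _: no change
surface: efanulofadapuv

cell SUR=em, POLE=zo, ASPECT=em, CLASS=ne:
underlying: efnu-ku-d-v-et
1. e -> o, i -> u / B C0 _: fires at position(s) 9: efnukudvot
2. e -> o, i -> u / B C0 _: no change
3. 0 -> a / C _ C: inserts after position(s) 2, 7: efanukudavot
4. e -> o, i -> u / B C0 _: no change
surface: efanukudavot

cell SUR=em, POLE=ta, ASPECT=em, CLASS=zo:
underlying: efnu-nen-kid-v-et
1. e -> o, i -> u / B C0 _: fires at position(s) 6: efnunonkidvet
2. e -> o, i -> u / B C0 _: fires at position(s) 9: efnunonkudvet
3. 0 -> a / C _ C: inserts after position(s) 2, 7, 10: efanunonakudavet
4. e -> o, i -> u / B C0 _: fires at position(s) 15: efanunonakudavot
surface: efanunonakudavot

cell SUR=em, POLE=zo, ASPECT=pa, CLASS=ne:
underlying: efnu-ku-d-fug
1. e -> o, i -> u / B C0 _: no change
2. e -> o, i -> u / B C0 _: no change
3. 0 -> a / C _ C: inserts after position(s) 2, 7: efanukudafug
4. e -> o, i -> u / B C0 _: no change
surface: efanukudafug

cell SUR=em, POLE=ta, ASPECT=em, CLASS=ne:
underlying: efnu-nen-d-v-et
1. e -> o, i -> u / B C0 _: fires at position(s) 6: efnunondvet
2. e -> o, i -> u / B C0 _: fires at position(s) 10: efnunondvot
3. 0 -> a / C _ C: inserts after position(s) 2, 7, 8: efanunonadavot
4. e -> o, i -> u / B C0 _: no change
surface: efanunonadavot


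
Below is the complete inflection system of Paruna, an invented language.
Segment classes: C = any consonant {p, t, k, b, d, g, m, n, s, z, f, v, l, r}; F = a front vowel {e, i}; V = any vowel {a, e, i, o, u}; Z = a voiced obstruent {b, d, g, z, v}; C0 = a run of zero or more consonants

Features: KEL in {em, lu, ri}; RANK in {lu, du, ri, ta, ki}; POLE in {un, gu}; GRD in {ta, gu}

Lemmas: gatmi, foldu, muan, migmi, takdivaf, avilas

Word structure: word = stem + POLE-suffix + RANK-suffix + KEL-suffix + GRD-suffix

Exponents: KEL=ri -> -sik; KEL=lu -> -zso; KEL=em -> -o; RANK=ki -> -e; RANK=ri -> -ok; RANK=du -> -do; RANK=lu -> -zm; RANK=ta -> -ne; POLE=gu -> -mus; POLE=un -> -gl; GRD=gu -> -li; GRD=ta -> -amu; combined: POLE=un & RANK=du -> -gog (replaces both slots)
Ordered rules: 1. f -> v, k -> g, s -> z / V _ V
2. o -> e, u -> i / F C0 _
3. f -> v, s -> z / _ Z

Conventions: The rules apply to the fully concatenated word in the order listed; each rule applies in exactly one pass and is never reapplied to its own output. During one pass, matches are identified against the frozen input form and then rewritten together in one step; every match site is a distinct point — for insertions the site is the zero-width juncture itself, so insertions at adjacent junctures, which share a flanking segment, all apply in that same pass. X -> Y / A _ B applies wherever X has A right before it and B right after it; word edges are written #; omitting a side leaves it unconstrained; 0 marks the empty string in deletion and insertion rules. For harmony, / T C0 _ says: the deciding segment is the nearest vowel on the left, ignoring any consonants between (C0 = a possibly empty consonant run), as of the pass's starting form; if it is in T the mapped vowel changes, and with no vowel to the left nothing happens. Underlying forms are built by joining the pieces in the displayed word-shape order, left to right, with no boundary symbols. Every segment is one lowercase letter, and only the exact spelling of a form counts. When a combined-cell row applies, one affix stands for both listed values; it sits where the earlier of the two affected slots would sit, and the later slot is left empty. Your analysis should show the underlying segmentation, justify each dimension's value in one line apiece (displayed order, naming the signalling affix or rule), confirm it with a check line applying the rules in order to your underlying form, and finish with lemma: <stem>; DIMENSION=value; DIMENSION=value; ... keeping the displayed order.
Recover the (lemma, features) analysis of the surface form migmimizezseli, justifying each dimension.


underlying: migmi-mus-e-zso-li
KEL=lu - signalled by the affix -zso
RANK=ki - signalled by the affix -e
POLE=gu - signalled by the affix -mus
GRD=gu - signalled by the affix -li
check: migmimusezsoli -> migmimuzezsoli -> migmimizezseli -> migmimizezseli
lemma: migmi; KEL=lu; RANK=ki; POLE=gu; GRD=gu


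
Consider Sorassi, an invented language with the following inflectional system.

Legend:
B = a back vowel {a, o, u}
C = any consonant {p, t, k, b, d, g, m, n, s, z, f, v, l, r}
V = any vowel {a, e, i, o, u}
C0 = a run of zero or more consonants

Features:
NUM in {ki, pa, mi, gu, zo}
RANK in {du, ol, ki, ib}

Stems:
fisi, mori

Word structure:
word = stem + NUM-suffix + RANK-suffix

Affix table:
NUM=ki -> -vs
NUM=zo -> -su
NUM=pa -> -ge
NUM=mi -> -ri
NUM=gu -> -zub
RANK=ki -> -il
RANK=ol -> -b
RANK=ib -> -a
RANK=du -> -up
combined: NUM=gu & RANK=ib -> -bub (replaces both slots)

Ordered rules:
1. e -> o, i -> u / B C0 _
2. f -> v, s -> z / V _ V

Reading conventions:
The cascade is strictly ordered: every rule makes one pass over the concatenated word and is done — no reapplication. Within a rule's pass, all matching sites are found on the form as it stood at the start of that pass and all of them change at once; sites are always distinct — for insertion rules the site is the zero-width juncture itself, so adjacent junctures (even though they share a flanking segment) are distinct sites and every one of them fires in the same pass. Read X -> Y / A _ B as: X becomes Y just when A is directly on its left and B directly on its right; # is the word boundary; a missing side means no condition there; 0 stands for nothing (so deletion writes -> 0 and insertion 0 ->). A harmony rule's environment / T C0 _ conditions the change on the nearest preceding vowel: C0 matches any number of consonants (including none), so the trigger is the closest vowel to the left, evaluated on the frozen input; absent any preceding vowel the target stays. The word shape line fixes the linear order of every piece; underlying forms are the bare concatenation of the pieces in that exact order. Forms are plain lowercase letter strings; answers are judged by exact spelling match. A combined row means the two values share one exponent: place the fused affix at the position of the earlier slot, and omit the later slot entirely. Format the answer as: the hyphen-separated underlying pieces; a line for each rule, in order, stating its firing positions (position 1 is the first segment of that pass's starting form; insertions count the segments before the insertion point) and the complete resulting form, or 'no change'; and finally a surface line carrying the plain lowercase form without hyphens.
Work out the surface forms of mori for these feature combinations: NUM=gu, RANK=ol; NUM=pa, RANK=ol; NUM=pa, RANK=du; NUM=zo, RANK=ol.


cell NUM=gu, RANK=ol:
underlying: mori-zub-b
1. e -> o, i -> u / B C0 _: fires at position(s) 4: moruzubb
2. f -> v, s -> z / V _ V: no change
surface: moruzubb

cell NUM=pa, RANK=ol:
underlying: mori-ge-b
1. e -> o, i -> u / B C0 _: fires at position(s) 4: morugeb
2. f -> v, s -> z / V _ V: no change
surface: morugeb

cell NUM=pa, RANK=du:
underlying: mori-ge-up
1. e -> o, i -> u / B C0 _: fires at position(s) 4: morugeup
2. f -> v, s -> z / V _ V: no change
surface: morugeup

cell NUM=zo, RANK=ol:
underlying: mori-su-b
1. e -> o, i -> u / B C0 _: fires at position(s) 4: morusub
2. f -> v, s -> z / V _ V: fires at position(s) 5: moruzub
surface: moruzub


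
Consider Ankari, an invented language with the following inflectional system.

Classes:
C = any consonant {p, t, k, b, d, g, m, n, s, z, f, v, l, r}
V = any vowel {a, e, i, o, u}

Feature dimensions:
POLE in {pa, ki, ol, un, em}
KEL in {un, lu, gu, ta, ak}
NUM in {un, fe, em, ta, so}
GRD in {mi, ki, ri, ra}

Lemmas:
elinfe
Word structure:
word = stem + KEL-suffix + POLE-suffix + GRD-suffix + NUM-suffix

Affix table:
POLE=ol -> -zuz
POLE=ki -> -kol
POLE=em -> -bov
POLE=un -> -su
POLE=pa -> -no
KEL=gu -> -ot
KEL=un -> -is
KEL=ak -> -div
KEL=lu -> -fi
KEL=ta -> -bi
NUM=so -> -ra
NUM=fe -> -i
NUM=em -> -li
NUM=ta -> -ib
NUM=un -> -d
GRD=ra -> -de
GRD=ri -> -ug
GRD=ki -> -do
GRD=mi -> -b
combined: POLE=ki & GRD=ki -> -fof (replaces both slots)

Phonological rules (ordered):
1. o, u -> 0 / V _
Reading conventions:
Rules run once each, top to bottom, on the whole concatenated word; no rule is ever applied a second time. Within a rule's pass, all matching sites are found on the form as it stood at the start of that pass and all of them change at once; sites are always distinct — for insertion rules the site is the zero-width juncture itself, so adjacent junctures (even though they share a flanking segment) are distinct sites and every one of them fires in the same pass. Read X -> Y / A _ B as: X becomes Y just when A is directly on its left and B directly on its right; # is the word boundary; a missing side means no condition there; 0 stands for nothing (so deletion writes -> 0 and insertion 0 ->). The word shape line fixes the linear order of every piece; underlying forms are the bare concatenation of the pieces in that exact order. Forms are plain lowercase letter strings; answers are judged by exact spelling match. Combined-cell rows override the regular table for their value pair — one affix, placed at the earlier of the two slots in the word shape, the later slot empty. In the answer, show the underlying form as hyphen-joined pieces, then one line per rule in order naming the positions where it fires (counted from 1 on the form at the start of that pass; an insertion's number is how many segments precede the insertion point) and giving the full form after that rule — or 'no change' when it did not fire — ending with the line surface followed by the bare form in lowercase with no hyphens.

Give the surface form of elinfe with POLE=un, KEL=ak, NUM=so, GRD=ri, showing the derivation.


underlying: elinfe-div-su-ug-ra
1. o, u -> 0 / V _: fires at position(s) 12: elinfedivsugra
surface: elinfedivsugra


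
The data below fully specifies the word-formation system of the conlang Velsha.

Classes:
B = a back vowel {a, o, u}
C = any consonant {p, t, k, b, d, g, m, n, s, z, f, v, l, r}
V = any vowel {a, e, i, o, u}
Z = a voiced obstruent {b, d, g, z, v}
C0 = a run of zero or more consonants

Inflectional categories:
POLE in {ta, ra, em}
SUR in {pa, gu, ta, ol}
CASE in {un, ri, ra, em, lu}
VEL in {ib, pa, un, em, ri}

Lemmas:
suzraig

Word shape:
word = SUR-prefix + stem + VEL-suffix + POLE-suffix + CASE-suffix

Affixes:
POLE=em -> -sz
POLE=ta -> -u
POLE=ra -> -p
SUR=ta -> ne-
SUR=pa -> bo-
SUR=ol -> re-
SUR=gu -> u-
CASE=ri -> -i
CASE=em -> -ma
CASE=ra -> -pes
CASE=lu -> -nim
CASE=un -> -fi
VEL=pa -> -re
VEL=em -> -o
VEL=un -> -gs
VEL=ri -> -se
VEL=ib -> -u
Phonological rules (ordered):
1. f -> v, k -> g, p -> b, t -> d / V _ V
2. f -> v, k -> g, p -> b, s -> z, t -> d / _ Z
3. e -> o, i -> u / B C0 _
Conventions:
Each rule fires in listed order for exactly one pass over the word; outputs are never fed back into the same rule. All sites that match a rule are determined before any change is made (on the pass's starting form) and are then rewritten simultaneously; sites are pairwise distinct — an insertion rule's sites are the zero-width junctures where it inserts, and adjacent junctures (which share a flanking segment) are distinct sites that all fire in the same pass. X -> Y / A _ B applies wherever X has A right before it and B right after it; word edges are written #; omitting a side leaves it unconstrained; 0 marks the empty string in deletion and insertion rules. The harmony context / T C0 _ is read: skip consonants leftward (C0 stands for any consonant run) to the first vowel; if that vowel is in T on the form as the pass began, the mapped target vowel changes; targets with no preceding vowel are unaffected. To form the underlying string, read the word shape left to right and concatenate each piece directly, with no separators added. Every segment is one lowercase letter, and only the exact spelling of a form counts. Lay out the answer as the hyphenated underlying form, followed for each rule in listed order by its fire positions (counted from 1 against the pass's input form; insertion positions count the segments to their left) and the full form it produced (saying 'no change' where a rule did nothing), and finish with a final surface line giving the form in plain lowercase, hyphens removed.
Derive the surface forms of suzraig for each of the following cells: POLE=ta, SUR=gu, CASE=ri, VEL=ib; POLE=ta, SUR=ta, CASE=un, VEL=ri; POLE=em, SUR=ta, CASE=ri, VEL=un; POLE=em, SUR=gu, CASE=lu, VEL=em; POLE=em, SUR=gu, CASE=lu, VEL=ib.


cell POLE=ta, SUR=gu, CASE=ri, VEL=ib:
underlying: u-suzraig-u-u-i
1. f -> v, k -> g, p -> b, t -> d / V _ V: no change
2. f -> v, k -> g, p -> b, s -> z, t -> d / _ Z: no change
3. e -> o, i -> u / B C0 _: fires at position(s) 7, 11: usuzrauguuu
surface: usuzrauguuu

cell POLE=ta, SUR=ta, CASE=un, VEL=ri:
underlying: ne-suzraig-se-u-fi
1. f -> v, k -> g, p -> b, t -> d / V _ V: fires at position(s) 13: nesuzraigseuvi
2. f -> v, k -> g, p -> b, s -> z, t -> d / _ Z: no change
3. e -> o, i -> u / B C0 _: fires at position(s) 8, 14: nesuzraugseuvu
surface: nesuzraugseuvu

cell POLE=em, SUR=ta, CASE=ri, VEL=un:
underlying: ne-suzraig-gs-sz-i
1. f -> v, k -> g, p -> b, t -> d / V _ V: no change
2. f -> v, k -> g, p -> b, s -> z, t -> d / _ Z: fires at position(s) 12: nesuzraiggszzi
3. e -> o, i -> u / B C0 _: fires at position(s) 8: nesuzrauggszzi
surface: nesuzrauggszzi

cell POLE=em, SUR=gu, CASE=lu, VEL=em:
underlying: u-suzraig-o-sz-nim
1. f -> v, k -> g, p -> b, t -> d / V _ V: no change
2. f -> v, k -> g, p -> b, s -> z, t -> d / _ Z: fires at position(s) 10: usuzraigozznim
3. e -> o, i -> u / B C0 _: fires at position(s) 7, 13: usuzraugozznum
surface: usuzraugozznum

cell POLE=em, SUR=gu, CASE=lu, VEL=ib:
underlying: u-suzraig-u-sz-nim
1. f -> v, k -> g, p -> b, t -> d / V _ V: no change
2. f -> v, k -> g, p -> b, s -> z, t -> d / _ Z: fires at position(s) 10: usuzraiguzznim
3. e -> o, i -> u / B C0 _: fires at position(s) 7, 13: usuzrauguzznum
surface: usuzrauguzznum


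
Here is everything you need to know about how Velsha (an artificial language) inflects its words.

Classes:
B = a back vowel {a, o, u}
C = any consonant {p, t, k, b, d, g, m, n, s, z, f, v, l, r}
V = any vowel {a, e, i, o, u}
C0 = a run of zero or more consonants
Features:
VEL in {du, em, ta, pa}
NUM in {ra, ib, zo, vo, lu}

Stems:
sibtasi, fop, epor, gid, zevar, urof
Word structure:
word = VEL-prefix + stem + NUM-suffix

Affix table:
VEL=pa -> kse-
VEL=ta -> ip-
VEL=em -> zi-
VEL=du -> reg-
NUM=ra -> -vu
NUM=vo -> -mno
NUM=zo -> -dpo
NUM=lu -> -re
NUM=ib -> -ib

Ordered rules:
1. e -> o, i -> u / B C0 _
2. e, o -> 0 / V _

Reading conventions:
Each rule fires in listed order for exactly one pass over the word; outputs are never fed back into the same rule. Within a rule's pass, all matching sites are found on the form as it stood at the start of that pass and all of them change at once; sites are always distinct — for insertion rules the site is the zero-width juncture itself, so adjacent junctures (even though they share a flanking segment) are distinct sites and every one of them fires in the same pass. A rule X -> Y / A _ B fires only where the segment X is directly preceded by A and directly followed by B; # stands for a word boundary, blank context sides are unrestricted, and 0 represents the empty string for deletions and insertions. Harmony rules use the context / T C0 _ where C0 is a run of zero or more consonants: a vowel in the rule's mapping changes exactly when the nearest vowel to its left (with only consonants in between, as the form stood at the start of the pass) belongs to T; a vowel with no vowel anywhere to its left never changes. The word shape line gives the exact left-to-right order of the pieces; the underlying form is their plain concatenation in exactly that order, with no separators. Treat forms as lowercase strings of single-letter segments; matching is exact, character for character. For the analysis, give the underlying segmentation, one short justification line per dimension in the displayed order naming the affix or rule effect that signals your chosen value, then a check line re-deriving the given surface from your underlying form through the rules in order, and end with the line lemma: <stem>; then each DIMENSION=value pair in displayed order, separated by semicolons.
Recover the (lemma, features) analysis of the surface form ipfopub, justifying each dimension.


underlying: ip-fop-ib
VEL=ta - signalled by the affix ip-
NUM=ib - signalled by the affix -ib
check: ipfopib -> ipfopub -> ipfopub
lemma: fop; VEL=ta; NUM=ib


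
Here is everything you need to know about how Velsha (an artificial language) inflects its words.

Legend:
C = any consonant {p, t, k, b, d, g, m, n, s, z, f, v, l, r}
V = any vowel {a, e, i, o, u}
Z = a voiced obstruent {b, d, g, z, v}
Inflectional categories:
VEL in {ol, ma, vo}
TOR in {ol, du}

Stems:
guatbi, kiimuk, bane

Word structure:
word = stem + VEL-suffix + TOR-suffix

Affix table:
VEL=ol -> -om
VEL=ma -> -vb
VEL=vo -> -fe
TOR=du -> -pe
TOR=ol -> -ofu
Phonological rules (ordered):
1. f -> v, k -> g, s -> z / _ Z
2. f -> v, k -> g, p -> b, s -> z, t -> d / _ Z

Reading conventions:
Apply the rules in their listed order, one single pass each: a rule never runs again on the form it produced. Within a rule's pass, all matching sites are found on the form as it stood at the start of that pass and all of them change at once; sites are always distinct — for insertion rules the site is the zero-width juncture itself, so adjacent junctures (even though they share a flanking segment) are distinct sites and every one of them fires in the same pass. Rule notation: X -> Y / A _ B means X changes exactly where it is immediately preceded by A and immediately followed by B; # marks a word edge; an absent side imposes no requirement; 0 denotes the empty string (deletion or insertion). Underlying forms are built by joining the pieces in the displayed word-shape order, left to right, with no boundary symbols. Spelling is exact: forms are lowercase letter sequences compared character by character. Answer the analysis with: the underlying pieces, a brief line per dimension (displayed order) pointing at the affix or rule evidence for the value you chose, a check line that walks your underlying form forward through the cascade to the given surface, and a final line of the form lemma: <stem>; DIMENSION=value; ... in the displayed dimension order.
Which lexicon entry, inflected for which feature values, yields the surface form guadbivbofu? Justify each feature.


underlying: guatbi-vb-ofu
VEL=ma - signalled by the affix -vb
TOR=ol - signalled by the affix -ofu
check: guatbivbofu -> guatbivbofu -> guadbivbofu
lemma: guatbi; VEL=ma; TOR=ol
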